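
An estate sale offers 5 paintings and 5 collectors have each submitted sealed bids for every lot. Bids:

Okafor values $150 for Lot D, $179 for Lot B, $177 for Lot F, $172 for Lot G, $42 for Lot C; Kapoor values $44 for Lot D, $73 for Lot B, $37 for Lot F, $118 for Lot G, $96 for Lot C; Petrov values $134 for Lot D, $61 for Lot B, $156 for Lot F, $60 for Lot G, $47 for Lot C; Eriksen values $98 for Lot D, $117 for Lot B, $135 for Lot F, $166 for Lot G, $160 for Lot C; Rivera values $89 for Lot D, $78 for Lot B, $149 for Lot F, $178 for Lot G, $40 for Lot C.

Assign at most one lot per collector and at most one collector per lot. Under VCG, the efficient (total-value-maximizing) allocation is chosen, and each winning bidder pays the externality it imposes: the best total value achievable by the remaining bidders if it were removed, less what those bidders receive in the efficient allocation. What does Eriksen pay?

Eriksen pays $29.

Efficient allocation: Okafor→Lot B ($179), Kapoor→Lot G ($118), Petrov→Lot D ($134), Eriksen→Lot C ($160), Rivera→Lot F ($149); total welfare W = $740.
Eriksen receives Lot C at value $160, so the others get W − 160 = $580.
Without Eriksen: best allocation of the remaining 4 bidders over all 5 lots is Okafor→Lot B ($179), Kapoor→Lot C ($96), Petrov→Lot F ($156), Rivera→Lot G ($178), total $609.
VCG payment = (others' best without Eriksen) − (others' welfare with Eriksen) = 609 − 580 = $29.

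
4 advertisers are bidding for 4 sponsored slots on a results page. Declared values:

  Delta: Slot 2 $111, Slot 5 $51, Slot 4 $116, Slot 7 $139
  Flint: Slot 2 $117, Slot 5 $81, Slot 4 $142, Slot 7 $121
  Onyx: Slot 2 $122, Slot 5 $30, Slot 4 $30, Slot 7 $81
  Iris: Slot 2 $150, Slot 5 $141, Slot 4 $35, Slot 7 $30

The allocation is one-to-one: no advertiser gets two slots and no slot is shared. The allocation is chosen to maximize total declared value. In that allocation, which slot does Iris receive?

Optimal: Delta→Slot 7 ($139), Flint→Slot 4 ($142), Onyx→Slot 2 ($122), Iris→Slot 5 ($141) — total 139+142+122+141 = $544.
Column-greedy (each slot in turn goes to its best remaining advertiser) gives $428, worse by 116.
Next-best assignment: Delta→Slot 4, Flint→Slot 7, Onyx→Slot 2, Iris→Slot 5 = $500.
Iris's own top slot is Slot 2 ($150), but forcing Iris→Slot 2 and reassigning the rest optimally gives only $461 — worse by 83.

Iris receives Slot 5.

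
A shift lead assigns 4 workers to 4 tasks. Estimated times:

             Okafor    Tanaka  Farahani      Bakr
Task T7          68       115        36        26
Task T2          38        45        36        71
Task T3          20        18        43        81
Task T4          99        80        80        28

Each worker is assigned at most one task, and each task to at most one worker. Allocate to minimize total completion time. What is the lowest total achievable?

Minimum total: 120 min

Treat this as an assignment problem: match each worker to one task.
Optimal: Okafor→Task T2 (38 min), Tanaka→Task T3 (18 min), Farahani→Task T7 (36 min), Bakr→Task T4 (28 min) — total 38+18+36+28 = 120 min.
Min-entry greedy (repeatedly take the single cheapest remaining cell) gives 179 min, worse by 59.
Swapping Farahani↔Bakr (Farahani→Task T4 80 min, Bakr→Task T7 26 min) adds 42.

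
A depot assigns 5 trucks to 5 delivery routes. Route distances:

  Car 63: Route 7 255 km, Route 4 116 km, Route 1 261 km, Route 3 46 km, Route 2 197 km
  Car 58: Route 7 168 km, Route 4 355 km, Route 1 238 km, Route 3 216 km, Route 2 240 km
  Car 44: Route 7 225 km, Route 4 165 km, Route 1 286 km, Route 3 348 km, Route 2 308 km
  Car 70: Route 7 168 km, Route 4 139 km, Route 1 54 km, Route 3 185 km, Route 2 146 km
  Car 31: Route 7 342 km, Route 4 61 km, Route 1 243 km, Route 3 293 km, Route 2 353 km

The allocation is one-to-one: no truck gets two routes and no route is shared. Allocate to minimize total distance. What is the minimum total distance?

Min total: 626 km

This is a one-to-one assignment (minimum-cost bipartite matching).
Optimal: Car 63→Route 3 (46 km), Car 58→Route 2 (240 km), Car 44→Route 7 (225 km), Car 70→Route 1 (54 km), Car 31→Route 4 (61 km) — total 46+240+225+54+61 = 626 km.
Column-greedy (each route in turn goes to its cheapest remaining truck) gives 637 km, worse by 11.
Swapping Car 63↔Car 31 (Car 63→Route 4 116 km, Car 31→Route 3 293 km) adds 302.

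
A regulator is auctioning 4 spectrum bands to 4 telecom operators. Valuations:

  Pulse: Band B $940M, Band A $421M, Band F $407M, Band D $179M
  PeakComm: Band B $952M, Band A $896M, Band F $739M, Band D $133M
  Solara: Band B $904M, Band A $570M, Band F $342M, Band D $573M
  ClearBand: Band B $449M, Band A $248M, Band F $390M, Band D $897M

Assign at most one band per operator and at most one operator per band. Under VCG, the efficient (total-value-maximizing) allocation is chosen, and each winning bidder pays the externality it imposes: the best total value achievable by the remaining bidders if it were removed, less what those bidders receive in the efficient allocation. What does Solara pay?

Efficient allocation: Pulse→Band B ($940M), PeakComm→Band F ($739M), Solara→Band A ($570M), ClearBand→Band D ($897M); total welfare W = $3146M.
Solara receives Band A at value $570M, so the others get W − 570 = $2576M.
Without Solara: best allocation of the remaining 3 bidders over all 4 bands is Pulse→Band B ($940M), PeakComm→Band A ($896M), ClearBand→Band D ($897M), total $2733M.
VCG payment = (others' best without Solara) − (others' welfare with Solara) = 2733 − 2576 = $157M.

Solara pays $157M.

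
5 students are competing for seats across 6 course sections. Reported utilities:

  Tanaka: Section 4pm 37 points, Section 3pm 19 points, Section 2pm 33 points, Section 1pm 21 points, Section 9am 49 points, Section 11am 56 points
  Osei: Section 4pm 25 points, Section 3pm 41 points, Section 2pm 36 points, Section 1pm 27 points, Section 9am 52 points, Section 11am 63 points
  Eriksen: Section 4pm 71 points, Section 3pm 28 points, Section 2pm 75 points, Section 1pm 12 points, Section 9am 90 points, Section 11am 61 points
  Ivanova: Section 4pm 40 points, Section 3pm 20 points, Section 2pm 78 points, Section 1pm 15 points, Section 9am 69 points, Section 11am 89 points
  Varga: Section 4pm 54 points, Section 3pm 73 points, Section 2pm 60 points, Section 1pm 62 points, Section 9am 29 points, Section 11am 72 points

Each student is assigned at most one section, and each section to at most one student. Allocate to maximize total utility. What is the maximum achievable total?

Max total: 341 points

Treat this as an assignment problem: match each student to one section.
Optimal: Tanaka→Section 4pm (37 points), Osei→Section 11am (63 points), Eriksen→Section 9am (90 points), Ivanova→Section 2pm (78 points), Varga→Section 3pm (73 points) — total 37+63+90+78+73 = 341 points.
Next-best assignment: Tanaka→Section 9am, Osei→Section 11am, Eriksen→Section 4pm, Ivanova→Section 2pm, Varga→Section 3pm = 334 points.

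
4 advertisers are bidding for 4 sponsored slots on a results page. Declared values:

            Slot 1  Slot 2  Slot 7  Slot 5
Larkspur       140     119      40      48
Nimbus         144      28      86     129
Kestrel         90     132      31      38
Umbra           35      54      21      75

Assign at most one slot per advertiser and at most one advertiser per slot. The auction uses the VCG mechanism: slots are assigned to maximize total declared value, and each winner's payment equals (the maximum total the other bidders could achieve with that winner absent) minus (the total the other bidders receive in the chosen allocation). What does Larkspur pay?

Efficient allocation: Larkspur→Slot 1 ($140), Nimbus→Slot 7 ($86), Kestrel→Slot 2 ($132), Umbra→Slot 5 ($75); total welfare W = $433.
Larkspur receives Slot 1 at value $140, so the others get W − 140 = $293.
Without Larkspur: best allocation of the remaining 3 bidders over all 4 slots is Nimbus→Slot 1 ($144), Kestrel→Slot 2 ($132), Umbra→Slot 5 ($75), total $351.
VCG payment = (others' best without Larkspur) − (others' welfare with Larkspur) = 351 − 293 = $58.

Larkspur pays $58.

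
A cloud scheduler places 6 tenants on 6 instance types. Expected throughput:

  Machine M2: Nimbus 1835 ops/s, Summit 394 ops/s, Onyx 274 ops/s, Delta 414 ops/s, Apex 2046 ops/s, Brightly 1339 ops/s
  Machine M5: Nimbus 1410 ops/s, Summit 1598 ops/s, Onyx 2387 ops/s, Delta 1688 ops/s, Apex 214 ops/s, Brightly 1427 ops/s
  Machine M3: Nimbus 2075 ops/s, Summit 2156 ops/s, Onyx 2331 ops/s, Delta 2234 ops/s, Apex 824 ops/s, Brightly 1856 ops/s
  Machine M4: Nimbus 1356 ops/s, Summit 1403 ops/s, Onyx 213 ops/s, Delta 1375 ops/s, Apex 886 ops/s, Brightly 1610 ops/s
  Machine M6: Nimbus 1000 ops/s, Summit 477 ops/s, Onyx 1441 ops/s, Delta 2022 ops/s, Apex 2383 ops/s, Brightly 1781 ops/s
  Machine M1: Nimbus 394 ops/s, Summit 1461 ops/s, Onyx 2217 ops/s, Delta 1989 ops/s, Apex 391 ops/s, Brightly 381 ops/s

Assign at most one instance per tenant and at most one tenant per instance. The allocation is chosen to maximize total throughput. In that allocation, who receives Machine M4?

Brightly receives Machine M4.

This is the linear assignment problem.
Optimal: Nimbus→Machine M2 (1835 ops/s), Summit→Machine M3 (2156 ops/s), Onyx→Machine M5 (2387 ops/s), Delta→Machine M1 (1989 ops/s), Apex→Machine M6 (2383 ops/s), Brightly→Machine M4 (1610 ops/s) — total 1835+2156+2387+1989+2383+1610 = 12360 ops/s.
Column-greedy (each instance in turn goes to its best remaining tenant) gives 10738 ops/s, worse by 1622.
Brightly's own top instance is Machine M3 (1856 ops/s), but forcing Brightly→Machine M3 and reassigning the rest optimally gives only 11853 ops/s — worse by 507.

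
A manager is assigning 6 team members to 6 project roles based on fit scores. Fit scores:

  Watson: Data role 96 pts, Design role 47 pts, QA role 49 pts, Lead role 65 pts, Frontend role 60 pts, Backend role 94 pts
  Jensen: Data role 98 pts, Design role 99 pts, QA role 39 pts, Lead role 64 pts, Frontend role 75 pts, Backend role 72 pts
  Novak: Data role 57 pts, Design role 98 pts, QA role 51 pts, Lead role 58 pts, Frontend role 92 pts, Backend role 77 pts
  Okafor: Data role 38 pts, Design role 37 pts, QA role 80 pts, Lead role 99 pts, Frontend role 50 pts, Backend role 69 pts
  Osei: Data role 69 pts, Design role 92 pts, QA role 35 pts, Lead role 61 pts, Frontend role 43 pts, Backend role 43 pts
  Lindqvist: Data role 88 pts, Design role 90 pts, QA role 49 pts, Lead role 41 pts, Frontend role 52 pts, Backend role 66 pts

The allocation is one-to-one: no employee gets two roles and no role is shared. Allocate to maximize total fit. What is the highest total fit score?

Maximum total: 524 pts

Optimal: Watson→Backend role (94 pts), Jensen→Data role (98 pts), Novak→Frontend role (92 pts), Okafor→Lead role (99 pts), Osei→Design role (92 pts), Lindqvist→QA role (49 pts) — total 94+98+92+99+92+49 = 524 pts.
Max-entry greedy (repeatedly take the single best remaining cell) gives 487 pts, worse by 37.
Next-best assignment: Watson→Backend role, Jensen→Data role, Novak→Frontend role, Okafor→QA role, Osei→Lead role, Lindqvist→Design role = 515 pts.
Swapping Watson↔Novak (Watson→Frontend role 60 pts, Novak→Backend role 77 pts) loses 49.
Checked against all permutations: 524 pts is optimal.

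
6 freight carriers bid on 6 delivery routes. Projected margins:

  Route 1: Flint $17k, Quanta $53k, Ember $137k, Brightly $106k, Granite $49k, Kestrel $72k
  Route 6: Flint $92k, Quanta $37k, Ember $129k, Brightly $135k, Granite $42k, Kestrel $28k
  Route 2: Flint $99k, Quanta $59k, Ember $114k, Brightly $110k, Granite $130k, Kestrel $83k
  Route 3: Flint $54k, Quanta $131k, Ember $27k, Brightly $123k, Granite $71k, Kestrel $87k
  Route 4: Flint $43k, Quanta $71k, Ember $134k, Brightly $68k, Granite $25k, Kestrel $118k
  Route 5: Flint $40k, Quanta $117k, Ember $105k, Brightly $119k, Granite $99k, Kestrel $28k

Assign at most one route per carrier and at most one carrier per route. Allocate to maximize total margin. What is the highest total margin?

Maximum total: $727k

Optimal: Flint→Route 6 ($92k), Quanta→Route 3 ($131k), Ember→Route 1 ($137k), Brightly→Route 5 ($119k), Granite→Route 2 ($130k), Kestrel→Route 4 ($118k) — total 92+131+137+119+130+118 = $727k.
Max-entry greedy (repeatedly take the single best remaining cell) gives $691k, worse by 36.
Next-best assignment: Flint→Route 2, Quanta→Route 3, Ember→Route 1, Brightly→Route 6, Granite→Route 5, Kestrel→Route 4 = $719k.
Every other assignment is strictly worse.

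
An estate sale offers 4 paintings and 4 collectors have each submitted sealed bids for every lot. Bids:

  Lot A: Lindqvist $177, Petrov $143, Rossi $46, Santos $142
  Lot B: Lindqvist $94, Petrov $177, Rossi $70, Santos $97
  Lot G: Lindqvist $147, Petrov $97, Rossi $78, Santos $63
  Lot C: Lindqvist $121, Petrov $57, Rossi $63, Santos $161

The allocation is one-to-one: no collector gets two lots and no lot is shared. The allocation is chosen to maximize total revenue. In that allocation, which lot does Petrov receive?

Petrov receives Lot B.

Treat this as an assignment problem: match each collector to one lot.
Optimal: Lindqvist→Lot A ($177), Petrov→Lot B ($177), Rossi→Lot G ($78), Santos→Lot C ($161) — total 177+177+78+161 = $593.
Next-best assignment: Lindqvist→Lot G, Petrov→Lot B, Rossi→Lot A, Santos→Lot C = $531.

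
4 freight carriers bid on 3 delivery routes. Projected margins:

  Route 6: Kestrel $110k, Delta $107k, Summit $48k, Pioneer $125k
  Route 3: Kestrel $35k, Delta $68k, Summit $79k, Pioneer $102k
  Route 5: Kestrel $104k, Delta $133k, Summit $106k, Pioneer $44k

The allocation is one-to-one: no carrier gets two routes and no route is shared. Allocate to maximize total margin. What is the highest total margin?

Optimal: Kestrel→Route 6 ($110k), Pioneer→Route 3 ($102k), Delta→Route 5 ($133k) — total 110+102+133 = $345k.
Row-greedy (each carrier in turn takes its best remaining route) gives $322k, worse by 23.
Swapping Kestrel↔Pioneer (Kestrel→Route 3 $35k, Pioneer→Route 6 $125k) loses 52.
Every other assignment is strictly worse.

Maximum total: $345k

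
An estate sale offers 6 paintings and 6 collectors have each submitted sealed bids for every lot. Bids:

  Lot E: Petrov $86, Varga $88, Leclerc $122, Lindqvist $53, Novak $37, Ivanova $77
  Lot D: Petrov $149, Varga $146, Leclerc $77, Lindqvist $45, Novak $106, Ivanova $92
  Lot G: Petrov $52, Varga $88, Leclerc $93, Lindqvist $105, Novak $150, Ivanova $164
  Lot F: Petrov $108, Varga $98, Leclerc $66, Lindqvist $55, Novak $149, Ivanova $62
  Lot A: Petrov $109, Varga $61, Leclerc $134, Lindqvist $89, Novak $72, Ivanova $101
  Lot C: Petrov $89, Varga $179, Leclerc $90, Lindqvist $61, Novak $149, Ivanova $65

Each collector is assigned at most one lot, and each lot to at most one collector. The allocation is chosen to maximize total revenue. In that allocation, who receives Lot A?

Lindqvist receives Lot A.

Treat this as an assignment problem: match each collector to one lot.
Optimal: Petrov→Lot D ($149), Varga→Lot C ($179), Leclerc→Lot E ($122), Lindqvist→Lot A ($89), Novak→Lot F ($149), Ivanova→Lot G ($164) — total 149+179+122+89+149+164 = $852.
Row-greedy (each collector in turn takes its best remaining lot) gives $793, worse by 59.
Next-best assignment: Petrov→Lot D, Varga→Lot C, Leclerc→Lot A, Lindqvist→Lot E, Novak→Lot F, Ivanova→Lot G = $828.
Lindqvist's own top lot is Lot G ($105), but forcing Lindqvist→Lot G and reassigning the rest optimally gives only $805 — worse by 47.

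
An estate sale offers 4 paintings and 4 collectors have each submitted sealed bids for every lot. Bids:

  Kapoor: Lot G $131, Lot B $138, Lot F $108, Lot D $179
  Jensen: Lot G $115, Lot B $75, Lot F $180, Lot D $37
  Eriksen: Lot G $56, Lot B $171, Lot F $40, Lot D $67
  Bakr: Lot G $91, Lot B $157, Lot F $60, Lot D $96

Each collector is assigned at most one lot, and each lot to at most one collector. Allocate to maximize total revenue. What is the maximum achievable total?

Optimal: Kapoor→Lot D ($179), Jensen→Lot F ($180), Eriksen→Lot B ($171), Bakr→Lot G ($91) — total 179+180+171+91 = $621.
Column-greedy (each lot in turn goes to its best remaining collector) gives $578, worse by 43.

Max total: $621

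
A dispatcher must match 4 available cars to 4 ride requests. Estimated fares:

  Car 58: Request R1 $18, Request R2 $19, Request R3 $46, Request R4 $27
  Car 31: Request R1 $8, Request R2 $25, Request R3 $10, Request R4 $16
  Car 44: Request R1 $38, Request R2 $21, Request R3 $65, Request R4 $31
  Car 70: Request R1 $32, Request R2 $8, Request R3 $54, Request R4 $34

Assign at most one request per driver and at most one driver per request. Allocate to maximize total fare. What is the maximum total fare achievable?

Optimal: Car 58→Request R4 ($27), Car 31→Request R2 ($25), Car 44→Request R3 ($65), Car 70→Request R1 ($32) — total 27+25+65+32 = $149.
Max-entry greedy (repeatedly take the single best remaining cell) gives $142, worse by 7.
Next-best assignment: Car 58→Request R4, Car 31→Request R2, Car 44→Request R1, Car 70→Request R3 = $144.
Checked against all permutations: $149 is optimal.

Max total: $149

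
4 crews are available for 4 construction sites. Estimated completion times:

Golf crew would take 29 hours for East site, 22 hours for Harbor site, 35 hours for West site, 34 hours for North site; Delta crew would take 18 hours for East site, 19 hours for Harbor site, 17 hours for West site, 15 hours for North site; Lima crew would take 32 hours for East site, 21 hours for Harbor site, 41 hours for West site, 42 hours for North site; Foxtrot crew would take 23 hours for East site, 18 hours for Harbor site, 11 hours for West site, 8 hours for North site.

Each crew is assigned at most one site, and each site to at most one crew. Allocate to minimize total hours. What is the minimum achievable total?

Minimum total: 75 hours

Optimal: Golf crew→East site (29 hours), Delta crew→West site (17 hours), Lima crew→Harbor site (21 hours), Foxtrot crew→North site (8 hours) — total 29+17+21+8 = 75 hours.
Column-greedy (each site in turn goes to its cheapest remaining crew) gives 113 hours, worse by 38.
Every other assignment is strictly worse.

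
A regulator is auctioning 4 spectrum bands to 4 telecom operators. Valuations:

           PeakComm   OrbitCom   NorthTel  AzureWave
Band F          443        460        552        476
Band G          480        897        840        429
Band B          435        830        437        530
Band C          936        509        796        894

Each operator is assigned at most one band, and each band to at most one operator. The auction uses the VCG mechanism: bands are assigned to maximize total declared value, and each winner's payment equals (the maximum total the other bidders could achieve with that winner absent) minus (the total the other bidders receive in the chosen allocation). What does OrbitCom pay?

OrbitCom pays $54M.

Efficient allocation: PeakComm→Band C ($936M), OrbitCom→Band B ($830M), NorthTel→Band G ($840M), AzureWave→Band F ($476M); total welfare W = $3082M.
OrbitCom receives Band B at value $830M, so the others get W − 830 = $2252M.
Without OrbitCom: best allocation of the remaining 3 bidders over all 4 bands is PeakComm→Band C ($936M), NorthTel→Band G ($840M), AzureWave→Band B ($530M), total $2306M.
VCG payment = (others' best without OrbitCom) − (others' welfare with OrbitCom) = 2306 − 2252 = $54M.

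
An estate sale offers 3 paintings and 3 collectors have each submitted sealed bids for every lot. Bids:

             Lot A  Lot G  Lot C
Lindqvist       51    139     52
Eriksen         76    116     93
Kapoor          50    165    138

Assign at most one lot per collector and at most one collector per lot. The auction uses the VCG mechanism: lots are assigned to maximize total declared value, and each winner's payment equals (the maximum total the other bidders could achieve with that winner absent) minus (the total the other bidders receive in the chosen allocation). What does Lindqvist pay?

Efficient allocation: Lindqvist→Lot G ($139), Eriksen→Lot A ($76), Kapoor→Lot C ($138); total welfare W = $353.
Lindqvist receives Lot G at value $139, so the others get W − 139 = $214.
Without Lindqvist: best allocation of the remaining 2 bidders over all 3 lots is Eriksen→Lot C ($93), Kapoor→Lot G ($165), total $258.
VCG payment = (others' best without Lindqvist) − (others' welfare with Lindqvist) = 258 − 214 = $44.

Lindqvist pays $44.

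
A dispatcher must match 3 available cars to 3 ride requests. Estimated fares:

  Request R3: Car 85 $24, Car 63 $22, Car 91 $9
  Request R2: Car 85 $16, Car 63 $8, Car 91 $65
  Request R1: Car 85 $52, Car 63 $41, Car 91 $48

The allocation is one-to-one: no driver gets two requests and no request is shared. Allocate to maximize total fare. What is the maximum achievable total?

Optimal: Car 85→Request R1 ($52), Car 63→Request R3 ($22), Car 91→Request R2 ($65) — total 52+22+65 = $139.
Column-greedy (each request in turn goes to its best remaining driver) gives $130, worse by 9.
Swapping Car 63↔Car 91 (Car 63→Request R2 $8, Car 91→Request R3 $9) loses 70.

Max total: $139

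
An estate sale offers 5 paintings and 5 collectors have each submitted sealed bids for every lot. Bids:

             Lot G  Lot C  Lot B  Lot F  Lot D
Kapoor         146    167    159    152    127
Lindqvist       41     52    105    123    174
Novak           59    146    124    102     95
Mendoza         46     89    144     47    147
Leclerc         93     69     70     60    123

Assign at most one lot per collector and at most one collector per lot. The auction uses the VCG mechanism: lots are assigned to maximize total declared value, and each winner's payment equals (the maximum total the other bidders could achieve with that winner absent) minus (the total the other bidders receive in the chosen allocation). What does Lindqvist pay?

Efficient allocation: Kapoor→Lot F ($152), Lindqvist→Lot D ($174), Novak→Lot C ($146), Mendoza→Lot B ($144), Leclerc→Lot G ($93); total welfare W = $709.
Lindqvist receives Lot D at value $174, so the others get W − 174 = $535.
Without Lindqvist: best allocation of the remaining 4 bidders over all 5 lots is Kapoor→Lot F ($152), Novak→Lot C ($146), Mendoza→Lot B ($144), Leclerc→Lot D ($123), total $565.
VCG payment = (others' best without Lindqvist) − (others' welfare with Lindqvist) = 565 − 535 = $30.

Lindqvist pays $30.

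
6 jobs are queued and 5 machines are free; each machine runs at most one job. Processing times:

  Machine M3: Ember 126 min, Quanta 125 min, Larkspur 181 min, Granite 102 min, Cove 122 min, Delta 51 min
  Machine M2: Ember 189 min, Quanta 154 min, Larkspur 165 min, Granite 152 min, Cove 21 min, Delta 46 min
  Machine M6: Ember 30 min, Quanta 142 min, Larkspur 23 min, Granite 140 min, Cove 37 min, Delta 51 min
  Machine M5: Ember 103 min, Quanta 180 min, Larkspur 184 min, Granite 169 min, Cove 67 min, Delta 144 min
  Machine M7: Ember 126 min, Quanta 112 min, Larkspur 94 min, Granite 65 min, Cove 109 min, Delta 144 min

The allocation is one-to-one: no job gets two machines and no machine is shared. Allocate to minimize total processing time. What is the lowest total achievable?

Minimum total: 263 min

Treat this as an assignment problem: match each job to one machine.
Optimal: Delta→Machine M3 (51 min), Cove→Machine M2 (21 min), Larkspur→Machine M6 (23 min), Ember→Machine M5 (103 min), Granite→Machine M7 (65 min) — total 51+21+23+103+65 = 263 min.
Row-greedy (each job in turn takes its cheapest remaining machine) gives 476 min, worse by 213.
Every other assignment is strictly worse.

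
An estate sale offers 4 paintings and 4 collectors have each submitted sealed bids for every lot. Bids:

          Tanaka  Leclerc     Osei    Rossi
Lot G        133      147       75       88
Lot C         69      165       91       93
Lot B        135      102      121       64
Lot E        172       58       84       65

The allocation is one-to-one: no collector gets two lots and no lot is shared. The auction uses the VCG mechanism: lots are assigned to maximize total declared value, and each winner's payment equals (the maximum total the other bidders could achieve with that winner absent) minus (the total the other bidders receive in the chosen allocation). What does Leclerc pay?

Leclerc pays $5.

Efficient allocation: Tanaka→Lot E ($172), Leclerc→Lot C ($165), Osei→Lot B ($121), Rossi→Lot G ($88); total welfare W = $546.
Leclerc receives Lot C at value $165, so the others get W − 165 = $381.
Without Leclerc: best allocation of the remaining 3 bidders over all 4 lots is Tanaka→Lot E ($172), Osei→Lot B ($121), Rossi→Lot C ($93), total $386.
VCG payment = (others' best without Leclerc) − (others' welfare with Leclerc) = 386 − 381 = $5.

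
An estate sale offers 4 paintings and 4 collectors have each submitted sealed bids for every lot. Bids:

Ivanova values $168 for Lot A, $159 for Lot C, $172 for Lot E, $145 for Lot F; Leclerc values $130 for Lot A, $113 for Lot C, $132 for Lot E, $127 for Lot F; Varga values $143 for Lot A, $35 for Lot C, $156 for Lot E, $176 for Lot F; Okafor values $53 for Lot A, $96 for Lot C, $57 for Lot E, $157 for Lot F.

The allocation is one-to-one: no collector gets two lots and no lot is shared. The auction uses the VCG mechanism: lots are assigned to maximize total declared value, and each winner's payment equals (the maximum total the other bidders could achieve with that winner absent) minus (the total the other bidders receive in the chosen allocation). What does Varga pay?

Efficient allocation: Ivanova→Lot C ($159), Leclerc→Lot A ($130), Varga→Lot E ($156), Okafor→Lot F ($157); total welfare W = $602.
Varga receives Lot E at value $156, so the others get W − 156 = $446.
Without Varga: best allocation of the remaining 3 bidders over all 4 lots is Ivanova→Lot E ($172), Leclerc→Lot A ($130), Okafor→Lot F ($157), total $459.
VCG payment = (others' best without Varga) − (others' welfare with Varga) = 459 − 446 = $13.

Varga pays $13.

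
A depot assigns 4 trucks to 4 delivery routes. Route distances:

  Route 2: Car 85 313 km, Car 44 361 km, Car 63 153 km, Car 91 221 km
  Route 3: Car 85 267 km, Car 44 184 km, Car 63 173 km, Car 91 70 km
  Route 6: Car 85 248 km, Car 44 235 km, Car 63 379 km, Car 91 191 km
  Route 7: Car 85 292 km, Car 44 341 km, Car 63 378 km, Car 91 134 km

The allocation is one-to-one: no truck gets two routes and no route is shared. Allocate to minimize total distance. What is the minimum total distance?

This is the linear assignment problem.
Optimal: Car 85→Route 6 (248 km), Car 44→Route 3 (184 km), Car 63→Route 2 (153 km), Car 91→Route 7 (134 km) — total 248+184+153+134 = 719 km.
Min-entry greedy (repeatedly take the single cheapest remaining cell) gives 750 km, worse by 31.
Next-best assignment: Car 85→Route 7, Car 44→Route 6, Car 63→Route 2, Car 91→Route 3 = 750 km.

Min total: 719 km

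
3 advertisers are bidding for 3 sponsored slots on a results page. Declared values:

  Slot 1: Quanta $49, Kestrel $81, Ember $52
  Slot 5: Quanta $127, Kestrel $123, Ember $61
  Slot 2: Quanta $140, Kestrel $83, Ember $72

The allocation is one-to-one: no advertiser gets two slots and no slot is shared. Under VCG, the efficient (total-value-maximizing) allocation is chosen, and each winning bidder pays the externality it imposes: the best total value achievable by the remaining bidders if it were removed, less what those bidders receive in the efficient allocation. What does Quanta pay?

Efficient allocation: Quanta→Slot 2 ($140), Kestrel→Slot 5 ($123), Ember→Slot 1 ($52); total welfare W = $315.
Quanta receives Slot 2 at value $140, so the others get W − 140 = $175.
Without Quanta: best allocation of the remaining 2 bidders over all 3 slots is Kestrel→Slot 5 ($123), Ember→Slot 2 ($72), total $195.
VCG payment = (others' best without Quanta) − (others' welfare with Quanta) = 195 − 175 = $20.

Quanta pays $20.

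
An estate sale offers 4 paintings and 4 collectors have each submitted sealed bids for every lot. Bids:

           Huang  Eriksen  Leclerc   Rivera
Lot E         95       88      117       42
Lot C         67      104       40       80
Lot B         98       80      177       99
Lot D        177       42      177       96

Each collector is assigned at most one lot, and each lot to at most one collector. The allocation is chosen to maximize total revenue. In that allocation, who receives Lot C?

Optimal: Huang→Lot D ($177), Eriksen→Lot E ($88), Leclerc→Lot B ($177), Rivera→Lot C ($80) — total 177+88+177+80 = $522.
Next-best assignment: Huang→Lot D, Eriksen→Lot C, Leclerc→Lot B, Rivera→Lot E = $500.
Checked against all permutations: $522 is optimal.
Rivera's own top lot is Lot B ($99), but forcing Rivera→Lot B and reassigning the rest optimally gives only $497 — worse by 25.

Rivera receives Lot C.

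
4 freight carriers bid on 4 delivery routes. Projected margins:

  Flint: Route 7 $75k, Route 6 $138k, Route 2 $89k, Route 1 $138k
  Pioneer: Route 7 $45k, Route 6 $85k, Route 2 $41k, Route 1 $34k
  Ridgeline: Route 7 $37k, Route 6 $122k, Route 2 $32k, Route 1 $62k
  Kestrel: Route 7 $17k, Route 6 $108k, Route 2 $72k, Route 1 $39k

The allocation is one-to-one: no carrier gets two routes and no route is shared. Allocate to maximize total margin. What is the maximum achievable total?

Treat this as an assignment problem: match each carrier to one route.
Optimal: Flint→Route 1 ($138k), Pioneer→Route 7 ($45k), Ridgeline→Route 6 ($122k), Kestrel→Route 2 ($72k) — total 138+45+122+72 = $377k.
Max-entry greedy (repeatedly take the single best remaining cell) gives $317k, worse by 60.

Max total: $377k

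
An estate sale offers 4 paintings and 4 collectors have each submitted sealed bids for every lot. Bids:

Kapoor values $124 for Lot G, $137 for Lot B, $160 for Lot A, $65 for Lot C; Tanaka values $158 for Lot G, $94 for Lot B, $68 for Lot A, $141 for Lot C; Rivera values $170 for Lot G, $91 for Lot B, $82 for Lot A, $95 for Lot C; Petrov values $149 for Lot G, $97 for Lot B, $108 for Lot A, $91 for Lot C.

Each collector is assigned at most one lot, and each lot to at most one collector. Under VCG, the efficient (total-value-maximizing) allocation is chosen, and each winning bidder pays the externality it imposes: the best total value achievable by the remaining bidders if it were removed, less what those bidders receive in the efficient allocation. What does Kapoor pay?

Kapoor pays $11.

Efficient allocation: Kapoor→Lot A ($160), Tanaka→Lot C ($141), Rivera→Lot G ($170), Petrov→Lot B ($97); total welfare W = $568.
Kapoor receives Lot A at value $160, so the others get W − 160 = $408.
Without Kapoor: best allocation of the remaining 3 bidders over all 4 lots is Tanaka→Lot C ($141), Rivera→Lot G ($170), Petrov→Lot A ($108), total $419.
VCG payment = (others' best without Kapoor) − (others' welfare with Kapoor) = 419 − 408 = $11.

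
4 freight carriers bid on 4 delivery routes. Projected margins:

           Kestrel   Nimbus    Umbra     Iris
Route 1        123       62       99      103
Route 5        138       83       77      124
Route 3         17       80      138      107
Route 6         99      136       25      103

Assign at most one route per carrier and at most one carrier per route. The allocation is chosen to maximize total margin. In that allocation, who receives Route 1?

Kestrel receives Route 1.

Treat this as an assignment problem: match each carrier to one route.
Optimal: Kestrel→Route 1 ($123k), Nimbus→Route 6 ($136k), Umbra→Route 3 ($138k), Iris→Route 5 ($124k) — total 123+136+138+124 = $521k.
Max-entry greedy (repeatedly take the single best remaining cell) gives $515k, worse by 6.
Kestrel's own top route is Route 5 ($138k), but forcing Kestrel→Route 5 and reassigning the rest optimally gives only $515k — worse by 6.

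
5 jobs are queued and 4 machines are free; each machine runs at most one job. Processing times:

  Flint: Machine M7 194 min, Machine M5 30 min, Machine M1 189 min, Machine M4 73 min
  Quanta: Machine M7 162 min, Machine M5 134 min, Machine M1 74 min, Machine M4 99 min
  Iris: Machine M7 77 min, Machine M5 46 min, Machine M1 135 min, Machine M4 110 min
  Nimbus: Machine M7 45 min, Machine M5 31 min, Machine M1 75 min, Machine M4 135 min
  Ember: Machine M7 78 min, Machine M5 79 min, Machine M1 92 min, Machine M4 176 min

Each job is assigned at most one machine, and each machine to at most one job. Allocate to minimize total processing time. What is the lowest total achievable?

This is the linear assignment problem.
Optimal: Nimbus→Machine M7 (45 min), Iris→Machine M5 (46 min), Quanta→Machine M1 (74 min), Flint→Machine M4 (73 min) — total 45+46+74+73 = 238 min.
Column-greedy (each machine in turn goes to its cheapest remaining job) gives 259 min, worse by 21.
No other one-to-one assignment undercuts 238 min.

Minimum total: 238 min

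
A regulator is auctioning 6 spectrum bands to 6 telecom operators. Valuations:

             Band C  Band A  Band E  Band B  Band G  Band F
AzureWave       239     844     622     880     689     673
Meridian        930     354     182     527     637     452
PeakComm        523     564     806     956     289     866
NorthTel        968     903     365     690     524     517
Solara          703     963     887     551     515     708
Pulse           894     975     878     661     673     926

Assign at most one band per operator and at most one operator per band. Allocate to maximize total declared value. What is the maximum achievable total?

Maximum total: $5291M

Optimal: AzureWave→Band G ($689M), Meridian→Band C ($930M), PeakComm→Band B ($956M), NorthTel→Band A ($903M), Solara→Band E ($887M), Pulse→Band F ($926M) — total 689+930+956+903+887+926 = $5291M.
Next-best assignment: AzureWave→Band A, Meridian→Band G, PeakComm→Band B, NorthTel→Band C, Solara→Band E, Pulse→Band F = $5218M.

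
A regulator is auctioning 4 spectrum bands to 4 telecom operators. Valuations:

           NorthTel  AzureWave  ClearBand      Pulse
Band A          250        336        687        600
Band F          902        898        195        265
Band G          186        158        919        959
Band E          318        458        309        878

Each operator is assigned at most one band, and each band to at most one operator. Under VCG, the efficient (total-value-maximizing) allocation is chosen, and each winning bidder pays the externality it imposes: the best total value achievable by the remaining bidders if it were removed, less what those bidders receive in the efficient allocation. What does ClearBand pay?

ClearBand pays $203M.

Efficient allocation: NorthTel→Band F ($902M), AzureWave→Band A ($336M), ClearBand→Band G ($919M), Pulse→Band E ($878M); total welfare W = $3035M.
ClearBand receives Band G at value $919M, so the others get W − 919 = $2116M.
Without ClearBand: best allocation of the remaining 3 bidders over all 4 bands is NorthTel→Band F ($902M), AzureWave→Band E ($458M), Pulse→Band G ($959M), total $2319M.
VCG payment = (others' best without ClearBand) − (others' welfare with ClearBand) = 2319 − 2116 = $203M.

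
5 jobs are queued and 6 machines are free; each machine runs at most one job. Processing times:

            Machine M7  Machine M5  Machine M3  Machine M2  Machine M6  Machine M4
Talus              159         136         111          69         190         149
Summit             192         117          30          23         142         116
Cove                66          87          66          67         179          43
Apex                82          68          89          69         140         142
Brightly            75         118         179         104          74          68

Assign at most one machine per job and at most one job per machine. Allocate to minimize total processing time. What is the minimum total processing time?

Optimal: Talus→Machine M2 (69 min), Summit→Machine M3 (30 min), Cove→Machine M4 (43 min), Apex→Machine M5 (68 min), Brightly→Machine M6 (74 min) — total 69+30+43+68+74 = 284 min.
Min-entry greedy (repeatedly take the single cheapest remaining cell) gives 319 min, worse by 35.

Minimum total: 284 min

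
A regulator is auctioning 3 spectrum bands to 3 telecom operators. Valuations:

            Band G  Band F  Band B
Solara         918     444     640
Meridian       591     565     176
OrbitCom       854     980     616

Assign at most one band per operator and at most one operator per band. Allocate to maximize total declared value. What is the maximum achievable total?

This is the linear assignment problem.
Optimal: Solara→Band B ($640M), Meridian→Band G ($591M), OrbitCom→Band F ($980M) — total 640+591+980 = $2211M.

Maximum total: $2211M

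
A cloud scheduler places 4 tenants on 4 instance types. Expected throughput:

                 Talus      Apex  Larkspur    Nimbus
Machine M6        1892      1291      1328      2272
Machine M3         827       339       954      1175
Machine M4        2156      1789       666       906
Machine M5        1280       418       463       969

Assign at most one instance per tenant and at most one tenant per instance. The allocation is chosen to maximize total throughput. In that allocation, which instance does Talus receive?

Talus receives Machine M5.

Treat this as an assignment problem: match each tenant to one instance.
Optimal: Talus→Machine M5 (1280 ops/s), Apex→Machine M4 (1789 ops/s), Larkspur→Machine M3 (954 ops/s), Nimbus→Machine M6 (2272 ops/s) — total 1280+1789+954+2272 = 6295 ops/s.
Max-entry greedy (repeatedly take the single best remaining cell) gives 5800 ops/s, worse by 495.
Talus's own top instance is Machine M4 (2156 ops/s), but forcing Talus→Machine M4 and reassigning the rest optimally gives only 5800 ops/s — worse by 495.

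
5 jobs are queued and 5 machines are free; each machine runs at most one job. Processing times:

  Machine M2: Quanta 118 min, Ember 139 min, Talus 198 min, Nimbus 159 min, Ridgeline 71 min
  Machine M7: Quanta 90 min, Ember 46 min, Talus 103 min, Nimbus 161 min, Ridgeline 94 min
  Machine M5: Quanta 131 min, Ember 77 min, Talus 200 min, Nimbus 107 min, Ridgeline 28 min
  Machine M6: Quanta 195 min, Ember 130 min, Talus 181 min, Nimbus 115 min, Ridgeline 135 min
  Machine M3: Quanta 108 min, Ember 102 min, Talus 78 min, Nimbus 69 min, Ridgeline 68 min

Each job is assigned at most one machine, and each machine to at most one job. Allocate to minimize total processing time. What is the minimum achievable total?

Minimum total: 385 min

Treat this as an assignment problem: match each job to one machine.
Optimal: Quanta→Machine M2 (118 min), Ember→Machine M7 (46 min), Talus→Machine M3 (78 min), Nimbus→Machine M6 (115 min), Ridgeline→Machine M5 (28 min) — total 118+46+78+115+28 = 385 min.
Row-greedy (each job in turn takes its cheapest remaining machine) gives 431 min, worse by 46.
Next-best assignment: Quanta→Machine M7, Ember→Machine M5, Talus→Machine M3, Nimbus→Machine M6, Ridgeline→Machine M2 = 431 min.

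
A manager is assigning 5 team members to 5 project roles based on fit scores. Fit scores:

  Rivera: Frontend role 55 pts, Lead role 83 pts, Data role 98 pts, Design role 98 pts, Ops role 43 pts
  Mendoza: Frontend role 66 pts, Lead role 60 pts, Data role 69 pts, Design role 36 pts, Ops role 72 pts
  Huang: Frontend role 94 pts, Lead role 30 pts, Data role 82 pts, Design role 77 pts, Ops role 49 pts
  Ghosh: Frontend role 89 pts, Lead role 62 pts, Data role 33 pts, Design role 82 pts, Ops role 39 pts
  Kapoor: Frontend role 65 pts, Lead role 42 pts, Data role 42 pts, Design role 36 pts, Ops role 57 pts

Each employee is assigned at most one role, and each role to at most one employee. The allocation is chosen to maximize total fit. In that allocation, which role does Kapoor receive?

Kapoor receives Ops role.

Treat this as an assignment problem: match each employee to one role.
Optimal: Rivera→Data role (98 pts), Mendoza→Lead role (60 pts), Huang→Frontend role (94 pts), Ghosh→Design role (82 pts), Kapoor→Ops role (57 pts) — total 98+60+94+82+57 = 391 pts.
Kapoor's own top role is Frontend role (65 pts), but forcing Kapoor→Frontend role and reassigning the rest optimally gives only 384 pts — worse by 7.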